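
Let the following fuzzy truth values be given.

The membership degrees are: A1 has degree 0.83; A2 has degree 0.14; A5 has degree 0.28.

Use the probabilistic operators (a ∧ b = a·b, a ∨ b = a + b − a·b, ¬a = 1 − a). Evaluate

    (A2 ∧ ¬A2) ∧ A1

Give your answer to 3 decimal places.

0.100

¬A2 = 1 − 0.1400 = 0.8600
A2 ∧ ¬A2 = a·b on (0.1400, 0.8600) = 0.1204
(A2 ∧ ¬A2) ∧ A1 = a·b on (0.1204, 0.8300) = 0.0999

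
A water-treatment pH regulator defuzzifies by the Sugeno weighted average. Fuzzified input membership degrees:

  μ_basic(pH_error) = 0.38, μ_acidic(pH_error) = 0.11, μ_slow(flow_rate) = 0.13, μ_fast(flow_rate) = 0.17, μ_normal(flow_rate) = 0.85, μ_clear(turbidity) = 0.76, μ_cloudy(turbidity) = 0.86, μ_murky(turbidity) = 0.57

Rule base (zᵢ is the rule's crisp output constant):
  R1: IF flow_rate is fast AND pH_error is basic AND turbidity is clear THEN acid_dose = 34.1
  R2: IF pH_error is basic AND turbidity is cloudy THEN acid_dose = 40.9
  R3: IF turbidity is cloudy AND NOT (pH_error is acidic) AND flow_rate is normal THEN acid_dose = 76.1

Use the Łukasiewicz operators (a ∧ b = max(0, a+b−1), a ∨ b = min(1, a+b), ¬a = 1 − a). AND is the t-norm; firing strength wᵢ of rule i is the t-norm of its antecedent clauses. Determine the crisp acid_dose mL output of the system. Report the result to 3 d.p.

R1 (z=34.1): fast=0.17, basic=0.38, clear=0.76; AND[max(0, a+b−1)] → w = 0.00
R2 (z=40.9): basic=0.38, cloudy=0.86; AND[max(0, a+b−1)] → w = 0.24
R3 (z=76.1): cloudy=0.86, ¬acidic=1−0.11=0.89, normal=0.85; AND[max(0, a+b−1)] → w = 0.60
Weighted average = (0.00·34.1 + 0.24·40.9 + 0.60·76.1) / (0.00 + 0.24 + 0.60)
  = 55.4760 / 0.8400 = 66.043

66.043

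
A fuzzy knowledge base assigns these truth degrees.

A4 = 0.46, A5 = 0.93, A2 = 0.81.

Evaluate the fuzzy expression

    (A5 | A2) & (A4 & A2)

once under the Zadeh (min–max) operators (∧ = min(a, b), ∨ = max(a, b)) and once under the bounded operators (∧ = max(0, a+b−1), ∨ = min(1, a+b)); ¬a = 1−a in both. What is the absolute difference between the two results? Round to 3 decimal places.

0.190

Under Zadeh (min–max):
  A5 | A2 = max(a, b) on (0.93, 0.81) = 0.93
  A4 & A2 = min(a, b) on (0.46, 0.81) = 0.46
  (A5 | A2) & (A4 & A2) = min(a, b) on (0.93, 0.46) = 0.46
  → value = 0.4600
Under bounded:
  A5 | A2 = min(1, a+b) on (0.93, 0.81) = 1.00
  A4 & A2 = max(0, a+b−1) on (0.46, 0.81) = 0.27
  (A5 | A2) & (A4 & A2) = max(0, a+b−1) on (1.00, 0.27) = 0.27
  → value = 0.2700
|0.4600 − 0.2700| = 0.190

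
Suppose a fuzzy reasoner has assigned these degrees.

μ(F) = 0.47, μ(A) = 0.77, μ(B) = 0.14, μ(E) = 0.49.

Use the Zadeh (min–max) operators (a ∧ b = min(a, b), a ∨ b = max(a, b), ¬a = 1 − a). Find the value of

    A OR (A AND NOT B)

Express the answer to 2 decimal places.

NOT B = 1 − 0.14 = 0.86
A AND NOT B = min(a, b) on (0.77, 0.86) = 0.77
A OR (A AND NOT B) = max(a, b) on (0.77, 0.77) = 0.77

0.77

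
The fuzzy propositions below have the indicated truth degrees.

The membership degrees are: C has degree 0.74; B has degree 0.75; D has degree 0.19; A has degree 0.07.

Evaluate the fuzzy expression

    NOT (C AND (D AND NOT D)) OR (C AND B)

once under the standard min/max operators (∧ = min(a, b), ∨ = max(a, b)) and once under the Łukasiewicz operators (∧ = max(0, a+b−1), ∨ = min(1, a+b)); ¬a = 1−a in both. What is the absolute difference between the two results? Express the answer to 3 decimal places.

0.190

Under standard min/max:
  NOT D = 1 − 0.19 = 0.81
  D AND NOT D = min(a, b) on (0.19, 0.81) = 0.19
  C AND (D AND NOT D) = min(a, b) on (0.74, 0.19) = 0.19
  NOT (C AND (D AND NOT D)) = 1 − 0.19 = 0.81
  C AND B = min(a, b) on (0.74, 0.75) = 0.74
  NOT (C AND (D AND NOT D)) OR (C AND B) = max(a, b) on (0.81, 0.74) = 0.81
  → value = 0.8100
Under Łukasiewicz:
  NOT D = 1 − 0.19 = 0.81
  D AND NOT D = max(0, a+b−1) on (0.19, 0.81) = 0.00
  C AND (D AND NOT D) = max(0, a+b−1) on (0.74, 0.00) = 0.00
  NOT (C AND (D AND NOT D)) = 1 − 0.00 = 1.00
  C AND B = max(0, a+b−1) on (0.74, 0.75) = 0.49
  NOT (C AND (D AND NOT D)) OR (C AND B) = min(1, a+b) on (1.00, 0.49) = 1.00
  → value = 1.0000
|0.8100 − 1.0000| = 0.190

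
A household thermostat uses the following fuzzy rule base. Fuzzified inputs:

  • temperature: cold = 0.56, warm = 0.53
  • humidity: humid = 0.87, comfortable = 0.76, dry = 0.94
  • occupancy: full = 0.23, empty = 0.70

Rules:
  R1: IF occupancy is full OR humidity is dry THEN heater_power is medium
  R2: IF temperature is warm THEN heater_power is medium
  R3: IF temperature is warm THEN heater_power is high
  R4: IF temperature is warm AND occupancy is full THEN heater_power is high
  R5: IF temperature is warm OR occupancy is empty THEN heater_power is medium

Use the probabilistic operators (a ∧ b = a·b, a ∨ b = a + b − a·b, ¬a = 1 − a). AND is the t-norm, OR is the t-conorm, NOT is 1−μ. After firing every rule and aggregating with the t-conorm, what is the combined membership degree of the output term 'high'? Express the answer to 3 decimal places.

R1: full=0.23, dry=0.94; OR[a + b − a·b] → w = 0.9538
R2: warm=0.53 → w = 0.5300
R3: warm=0.53 → w = 0.5300
R4: warm=0.53, full=0.23; AND[a·b] → w = 0.1219
R5: warm=0.53, empty=0.70; OR[a + b − a·b] → w = 0.8590
Rules with consequent 'high': {R3, R4} → strengths 0.5300, 0.1219
Aggregate via t-conorm [a + b − a·b]: 0.5873

0.587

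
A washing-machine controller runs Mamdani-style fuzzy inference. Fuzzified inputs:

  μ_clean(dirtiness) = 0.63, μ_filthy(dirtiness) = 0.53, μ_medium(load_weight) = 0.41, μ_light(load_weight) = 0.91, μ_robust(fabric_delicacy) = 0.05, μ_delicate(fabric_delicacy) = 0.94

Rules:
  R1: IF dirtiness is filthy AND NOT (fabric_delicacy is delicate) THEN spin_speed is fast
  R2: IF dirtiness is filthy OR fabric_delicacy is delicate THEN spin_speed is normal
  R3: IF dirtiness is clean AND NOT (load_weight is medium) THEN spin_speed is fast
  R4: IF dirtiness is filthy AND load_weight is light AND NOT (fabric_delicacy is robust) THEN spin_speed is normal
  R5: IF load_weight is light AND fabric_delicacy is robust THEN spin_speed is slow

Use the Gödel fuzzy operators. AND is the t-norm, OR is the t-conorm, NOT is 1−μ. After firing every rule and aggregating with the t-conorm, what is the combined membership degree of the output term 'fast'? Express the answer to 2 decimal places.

R1: filthy=0.53, ¬delicate=1−0.94=0.06; AND[min(a, b)] → w = 0.06
R2: filthy=0.53, delicate=0.94; OR[max(a, b)] → w = 0.94
R3: clean=0.63, ¬medium=1−0.41=0.59; AND[min(a, b)] → w = 0.59
R4: filthy=0.53, light=0.91, ¬robust=1−0.05=0.95; AND[min(a, b)] → w = 0.53
R5: light=0.91, robust=0.05; AND[min(a, b)] → w = 0.05
Rules with consequent 'fast': {R1, R3} → strengths 0.06, 0.59
Aggregate via t-conorm [max(a, b)]: 0.59

0.59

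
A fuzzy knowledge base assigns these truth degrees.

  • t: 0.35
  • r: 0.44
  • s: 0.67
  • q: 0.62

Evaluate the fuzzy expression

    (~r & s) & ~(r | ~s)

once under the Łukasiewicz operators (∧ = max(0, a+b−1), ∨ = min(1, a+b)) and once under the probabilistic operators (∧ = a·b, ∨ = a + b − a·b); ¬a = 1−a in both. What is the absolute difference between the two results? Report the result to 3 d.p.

0.141

Under Łukasiewicz:
  ~r = 1 − 0.44 = 0.56
  ~r & s = max(0, a+b−1) on (0.56, 0.67) = 0.23
  ~s = 1 − 0.67 = 0.33
  r | ~s = min(1, a+b) on (0.44, 0.33) = 0.77
  ~(r | ~s) = 1 − 0.77 = 0.23
  (~r & s) & ~(r | ~s) = max(0, a+b−1) on (0.23, 0.23) = 0.00
  → value = 0.0000
Under probabilistic:
  ~r = 1 − 0.4400 = 0.5600
  ~r & s = a·b on (0.5600, 0.6700) = 0.3752
  ~s = 1 − 0.6700 = 0.3300
  r | ~s = a + b − a·b on (0.4400, 0.3300) = 0.6248
  ~(r | ~s) = 1 − 0.6248 = 0.3752
  (~r & s) & ~(r | ~s) = a·b on (0.3752, 0.3752) = 0.1408
  → value = 0.1408
|0.0000 − 0.1408| = 0.141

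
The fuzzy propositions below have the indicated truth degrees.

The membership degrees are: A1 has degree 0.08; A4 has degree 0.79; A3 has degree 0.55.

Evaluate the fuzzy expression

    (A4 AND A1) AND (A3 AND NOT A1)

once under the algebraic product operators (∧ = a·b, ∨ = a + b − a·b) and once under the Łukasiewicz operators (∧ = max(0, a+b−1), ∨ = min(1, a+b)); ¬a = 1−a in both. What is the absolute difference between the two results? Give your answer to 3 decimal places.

0.032

Under algebraic product:
  A4 AND A1 = a·b on (0.7900, 0.0800) = 0.0632
  NOT A1 = 1 − 0.0800 = 0.9200
  A3 AND NOT A1 = a·b on (0.5500, 0.9200) = 0.5060
  (A4 AND A1) AND (A3 AND NOT A1) = a·b on (0.0632, 0.5060) = 0.0320
  → value = 0.0320
Under Łukasiewicz:
  A4 AND A1 = max(0, a+b−1) on (0.79, 0.08) = 0.00
  NOT A1 = 1 − 0.08 = 0.92
  A3 AND NOT A1 = max(0, a+b−1) on (0.55, 0.92) = 0.47
  (A4 AND A1) AND (A3 AND NOT A1) = max(0, a+b−1) on (0.00, 0.47) = 0.00
  → value = 0.0000
|0.0320 − 0.0000| = 0.032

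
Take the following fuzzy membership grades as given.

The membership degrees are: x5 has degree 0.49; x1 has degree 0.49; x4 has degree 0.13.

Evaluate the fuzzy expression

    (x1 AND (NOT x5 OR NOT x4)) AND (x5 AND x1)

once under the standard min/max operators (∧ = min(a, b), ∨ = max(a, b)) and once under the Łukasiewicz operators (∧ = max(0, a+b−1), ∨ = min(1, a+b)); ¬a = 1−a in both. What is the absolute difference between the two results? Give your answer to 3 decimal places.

0.490

Under standard min/max:
  NOT x5 = 1 − 0.49 = 0.51
  NOT x4 = 1 − 0.13 = 0.87
  NOT x5 OR NOT x4 = max(a, b) on (0.51, 0.87) = 0.87
  x1 AND (NOT x5 OR NOT x4) = min(a, b) on (0.49, 0.87) = 0.49
  x5 AND x1 = min(a, b) on (0.49, 0.49) = 0.49
  (x1 AND (NOT x5 OR NOT x4)) AND (x5 AND x1) = min(a, b) on (0.49, 0.49) = 0.49
  → value = 0.4900
Under Łukasiewicz:
  NOT x5 = 1 − 0.49 = 0.51
  NOT x4 = 1 − 0.13 = 0.87
  NOT x5 OR NOT x4 = min(1, a+b) on (0.51, 0.87) = 1.00
  x1 AND (NOT x5 OR NOT x4) = max(0, a+b−1) on (0.49, 1.00) = 0.49
  x5 AND x1 = max(0, a+b−1) on (0.49, 0.49) = 0.00
  (x1 AND (NOT x5 OR NOT x4)) AND (x5 AND x1) = max(0, a+b−1) on (0.49, 0.00) = 0.00
  → value = 0.0000
|0.4900 − 0.0000| = 0.490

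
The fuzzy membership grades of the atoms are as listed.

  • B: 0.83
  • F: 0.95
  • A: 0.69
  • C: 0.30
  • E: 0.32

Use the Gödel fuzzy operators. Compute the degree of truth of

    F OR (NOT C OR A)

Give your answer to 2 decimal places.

0.95

NOT C = 1 − 0.30 = 0.70
NOT C OR A = max(a, b) on (0.70, 0.69) = 0.70
F OR (NOT C OR A) = max(a, b) on (0.95, 0.70) = 0.95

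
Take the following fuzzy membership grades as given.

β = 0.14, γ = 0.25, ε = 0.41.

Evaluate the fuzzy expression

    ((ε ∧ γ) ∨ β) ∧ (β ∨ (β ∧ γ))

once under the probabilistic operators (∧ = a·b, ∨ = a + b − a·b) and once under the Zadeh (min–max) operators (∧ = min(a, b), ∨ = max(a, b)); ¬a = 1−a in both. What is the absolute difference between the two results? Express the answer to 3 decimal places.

Under probabilistic:
  ε ∧ γ = a·b on (0.4100, 0.2500) = 0.1025
  (ε ∧ γ) ∨ β = a + b − a·b on (0.1025, 0.1400) = 0.2281
  β ∧ γ = a·b on (0.1400, 0.2500) = 0.0350
  β ∨ (β ∧ γ) = a + b − a·b on (0.1400, 0.0350) = 0.1701
  ((ε ∧ γ) ∨ β) ∧ (β ∨ (β ∧ γ)) = a·b on (0.2281, 0.1701) = 0.0388
  → value = 0.0388
Under Zadeh (min–max):
  ε ∧ γ = min(a, b) on (0.41, 0.25) = 0.25
  (ε ∧ γ) ∨ β = max(a, b) on (0.25, 0.14) = 0.25
  β ∧ γ = min(a, b) on (0.14, 0.25) = 0.14
  β ∨ (β ∧ γ) = max(a, b) on (0.14, 0.14) = 0.14
  ((ε ∧ γ) ∨ β) ∧ (β ∨ (β ∧ γ)) = min(a, b) on (0.25, 0.14) = 0.14
  → value = 0.1400
|0.0388 − 0.1400| = 0.101

0.101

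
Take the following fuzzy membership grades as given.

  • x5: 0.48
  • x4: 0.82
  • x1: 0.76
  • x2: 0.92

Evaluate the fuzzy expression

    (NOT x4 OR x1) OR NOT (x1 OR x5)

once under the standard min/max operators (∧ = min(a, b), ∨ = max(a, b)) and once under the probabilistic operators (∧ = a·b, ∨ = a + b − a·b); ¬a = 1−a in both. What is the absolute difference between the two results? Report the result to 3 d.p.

0.068

Under standard min/max:
  NOT x4 = 1 − 0.82 = 0.18
  NOT x4 OR x1 = max(a, b) on (0.18, 0.76) = 0.76
  x1 OR x5 = max(a, b) on (0.76, 0.48) = 0.76
  NOT (x1 OR x5) = 1 − 0.76 = 0.24
  (NOT x4 OR x1) OR NOT (x1 OR x5) = max(a, b) on (0.76, 0.24) = 0.76
  → value = 0.7600
Under probabilistic:
  NOT x4 = 1 − 0.8200 = 0.1800
  NOT x4 OR x1 = a + b − a·b on (0.1800, 0.7600) = 0.8032
  x1 OR x5 = a + b − a·b on (0.7600, 0.4800) = 0.8752
  NOT (x1 OR x5) = 1 − 0.8752 = 0.1248
  (NOT x4 OR x1) OR NOT (x1 OR x5) = a + b − a·b on (0.8032, 0.1248) = 0.8278
  → value = 0.8278
|0.7600 − 0.8278| = 0.068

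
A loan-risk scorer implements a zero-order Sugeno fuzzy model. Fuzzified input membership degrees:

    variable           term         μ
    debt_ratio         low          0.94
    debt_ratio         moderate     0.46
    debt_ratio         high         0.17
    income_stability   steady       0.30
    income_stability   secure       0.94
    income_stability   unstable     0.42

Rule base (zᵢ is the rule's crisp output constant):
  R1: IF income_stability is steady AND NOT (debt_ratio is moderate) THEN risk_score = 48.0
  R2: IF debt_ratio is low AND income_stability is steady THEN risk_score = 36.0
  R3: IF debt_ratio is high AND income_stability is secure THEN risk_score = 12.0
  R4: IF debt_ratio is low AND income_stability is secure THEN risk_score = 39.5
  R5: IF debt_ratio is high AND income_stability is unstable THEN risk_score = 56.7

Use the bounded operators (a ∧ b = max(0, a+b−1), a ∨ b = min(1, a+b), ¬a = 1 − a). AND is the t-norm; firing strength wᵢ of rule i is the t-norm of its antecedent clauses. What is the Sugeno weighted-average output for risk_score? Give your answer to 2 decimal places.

R1 (z=48.0): steady=0.30, ¬moderate=1−0.46=0.54; AND[max(0, a+b−1)] → w = 0.00
R2 (z=36.0): low=0.94, steady=0.30; AND[max(0, a+b−1)] → w = 0.24
R3 (z=12.0): high=0.17, secure=0.94; AND[max(0, a+b−1)] → w = 0.11
R4 (z=39.5): low=0.94, secure=0.94; AND[max(0, a+b−1)] → w = 0.88
R5 (z=56.7): high=0.17, unstable=0.42; AND[max(0, a+b−1)] → w = 0.00
Weighted average = (0.00·48.0 + 0.24·36.0 + 0.11·12.0 + 0.88·39.5 + 0.00·56.7) / (0.00 + 0.24 + 0.11 + 0.88 + 0.00)
  = 44.7200 / 1.2300 = 36.36

36.36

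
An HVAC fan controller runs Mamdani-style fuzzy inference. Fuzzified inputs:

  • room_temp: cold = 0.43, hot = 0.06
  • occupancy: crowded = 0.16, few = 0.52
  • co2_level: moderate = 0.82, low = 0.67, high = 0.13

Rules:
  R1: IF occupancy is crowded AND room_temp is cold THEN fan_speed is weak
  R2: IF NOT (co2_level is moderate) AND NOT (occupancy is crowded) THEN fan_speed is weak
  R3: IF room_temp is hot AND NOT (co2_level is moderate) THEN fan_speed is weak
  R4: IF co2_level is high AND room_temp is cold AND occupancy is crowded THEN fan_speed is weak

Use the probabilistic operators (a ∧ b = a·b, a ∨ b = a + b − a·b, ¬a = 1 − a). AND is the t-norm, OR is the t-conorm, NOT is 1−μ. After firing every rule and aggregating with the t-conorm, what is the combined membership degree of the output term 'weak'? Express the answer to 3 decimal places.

R1: crowded=0.16, cold=0.43; AND[a·b] → w = 0.0688
R2: ¬moderate=1−0.82=0.18, ¬crowded=1−0.16=0.84; AND[a·b] → w = 0.1512
R3: hot=0.06, ¬moderate=1−0.82=0.18; AND[a·b] → w = 0.0108
R4: high=0.13, cold=0.43, crowded=0.16; AND[a·b] → w = 0.0089
Rules with consequent 'weak': {R1, R2, R3, R4} → strengths 0.0688, 0.1512, 0.0108, 0.0089
Aggregate via t-conorm [a + b − a·b]: 0.2251

0.225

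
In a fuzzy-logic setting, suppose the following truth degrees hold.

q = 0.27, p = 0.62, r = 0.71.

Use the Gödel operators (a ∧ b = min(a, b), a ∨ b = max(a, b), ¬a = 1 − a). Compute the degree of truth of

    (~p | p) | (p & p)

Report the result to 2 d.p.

0.62

~p = 1 − 0.62 = 0.38
~p | p = max(a, b) on (0.38, 0.62) = 0.62
p & p = min(a, b) on (0.62, 0.62) = 0.62
(~p | p) | (p & p) = max(a, b) on (0.62, 0.62) = 0.62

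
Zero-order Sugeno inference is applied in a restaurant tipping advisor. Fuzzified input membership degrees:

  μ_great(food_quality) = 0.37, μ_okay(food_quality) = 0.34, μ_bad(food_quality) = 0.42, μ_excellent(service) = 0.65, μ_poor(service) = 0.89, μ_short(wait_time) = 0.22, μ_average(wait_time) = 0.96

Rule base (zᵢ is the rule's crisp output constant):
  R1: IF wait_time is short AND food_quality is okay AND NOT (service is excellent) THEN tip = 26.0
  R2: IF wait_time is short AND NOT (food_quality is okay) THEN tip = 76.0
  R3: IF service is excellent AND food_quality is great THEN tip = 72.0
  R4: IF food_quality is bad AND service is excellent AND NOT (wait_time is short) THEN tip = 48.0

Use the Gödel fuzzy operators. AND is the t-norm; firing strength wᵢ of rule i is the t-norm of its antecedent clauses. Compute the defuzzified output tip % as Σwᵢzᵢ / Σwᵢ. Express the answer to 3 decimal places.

R1 (z=26.0): short=0.22, okay=0.34, ¬excellent=1−0.65=0.35; AND[min(a, b)] → w = 0.22
R2 (z=76.0): short=0.22, ¬okay=1−0.34=0.66; AND[min(a, b)] → w = 0.22
R3 (z=72.0): excellent=0.65, great=0.37; AND[min(a, b)] → w = 0.37
R4 (z=48.0): bad=0.42, excellent=0.65, ¬short=1−0.22=0.78; AND[min(a, b)] → w = 0.42
Weighted average = (0.22·26.0 + 0.22·76.0 + 0.37·72.0 + 0.42·48.0) / (0.22 + 0.22 + 0.37 + 0.42)
  = 69.2400 / 1.2300 = 56.293

56.293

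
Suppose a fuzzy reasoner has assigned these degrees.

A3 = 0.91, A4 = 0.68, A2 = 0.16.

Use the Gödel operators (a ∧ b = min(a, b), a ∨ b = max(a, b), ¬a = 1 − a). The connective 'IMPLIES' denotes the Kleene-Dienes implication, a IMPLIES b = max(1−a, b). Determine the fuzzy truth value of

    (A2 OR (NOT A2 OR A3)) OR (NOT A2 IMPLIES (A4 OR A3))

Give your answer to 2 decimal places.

0.91

NOT A2 = 1 − 0.16 = 0.84
NOT A2 OR A3 = max(a, b) on (0.84, 0.91) = 0.91
A2 OR (NOT A2 OR A3) = max(a, b) on (0.16, 0.91) = 0.91
NOT A2 = 1 − 0.16 = 0.84
A4 OR A3 = max(a, b) on (0.68, 0.91) = 0.91
NOT A2 IMPLIES (A4 OR A3)  [Kleene-Dienes: max(1−a, b)] with a=0.84, b=0.91 → 0.91
(A2 OR (NOT A2 OR A3)) OR (NOT A2 IMPLIES (A4 OR A3)) = max(a, b) on (0.91, 0.91) = 0.91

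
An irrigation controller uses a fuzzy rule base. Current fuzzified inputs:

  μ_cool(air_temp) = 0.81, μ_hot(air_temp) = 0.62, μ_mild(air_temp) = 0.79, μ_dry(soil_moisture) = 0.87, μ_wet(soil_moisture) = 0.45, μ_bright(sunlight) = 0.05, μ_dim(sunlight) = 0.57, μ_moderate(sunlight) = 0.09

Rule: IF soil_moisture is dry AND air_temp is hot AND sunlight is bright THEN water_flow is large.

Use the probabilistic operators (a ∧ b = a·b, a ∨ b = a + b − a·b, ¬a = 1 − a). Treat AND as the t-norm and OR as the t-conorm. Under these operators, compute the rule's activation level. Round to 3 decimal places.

0.027

firing strength: dry=0.87, hot=0.62, bright=0.05; AND[a·b] → w = 0.0270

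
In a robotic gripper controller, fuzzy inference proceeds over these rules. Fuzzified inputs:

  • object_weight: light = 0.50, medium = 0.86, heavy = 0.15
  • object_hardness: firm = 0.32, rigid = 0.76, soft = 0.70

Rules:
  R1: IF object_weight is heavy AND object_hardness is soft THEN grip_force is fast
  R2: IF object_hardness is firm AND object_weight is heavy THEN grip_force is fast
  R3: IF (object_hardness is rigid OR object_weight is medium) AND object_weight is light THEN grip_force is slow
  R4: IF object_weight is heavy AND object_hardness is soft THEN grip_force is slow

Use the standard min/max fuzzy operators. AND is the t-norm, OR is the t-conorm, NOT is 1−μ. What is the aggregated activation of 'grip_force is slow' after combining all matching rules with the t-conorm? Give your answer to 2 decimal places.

0.50

R1: heavy=0.15, soft=0.70; AND[min(a, b)] → w = 0.15
R2: firm=0.32, heavy=0.15; AND[min(a, b)] → w = 0.15
R3: (rigid=0.76 OR medium=0.86) = 0.86; AND[min(a, b)] with light=0.50 → w = 0.50
R4: heavy=0.15, soft=0.70; AND[min(a, b)] → w = 0.15
Rules with consequent 'slow': {R3, R4} → strengths 0.50, 0.15
Aggregate via t-conorm [max(a, b)]: 0.50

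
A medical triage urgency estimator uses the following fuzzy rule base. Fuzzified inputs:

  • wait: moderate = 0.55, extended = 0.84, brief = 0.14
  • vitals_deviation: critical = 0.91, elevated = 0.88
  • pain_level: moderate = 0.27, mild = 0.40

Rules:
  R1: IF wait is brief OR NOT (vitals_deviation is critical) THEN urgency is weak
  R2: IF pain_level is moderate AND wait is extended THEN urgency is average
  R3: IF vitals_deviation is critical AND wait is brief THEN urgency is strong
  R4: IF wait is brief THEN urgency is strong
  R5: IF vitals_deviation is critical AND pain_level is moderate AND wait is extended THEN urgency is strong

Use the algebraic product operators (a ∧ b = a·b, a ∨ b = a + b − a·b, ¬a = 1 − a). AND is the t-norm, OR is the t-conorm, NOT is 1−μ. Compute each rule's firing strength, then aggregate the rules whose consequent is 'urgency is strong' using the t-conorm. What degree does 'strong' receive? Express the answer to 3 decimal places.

R1: brief=0.14, ¬critical=1−0.91=0.09; OR[a + b − a·b] → w = 0.2174
R2: moderate=0.27, extended=0.84; AND[a·b] → w = 0.2268
R3: critical=0.91, brief=0.14; AND[a·b] → w = 0.1274
R4: brief=0.14 → w = 0.1400
R5: critical=0.91, moderate=0.27, extended=0.84; AND[a·b] → w = 0.2064
Rules with consequent 'strong': {R3, R4, R5} → strengths 0.1274, 0.1400, 0.2064
Aggregate via t-conorm [a + b − a·b]: 0.4044

0.404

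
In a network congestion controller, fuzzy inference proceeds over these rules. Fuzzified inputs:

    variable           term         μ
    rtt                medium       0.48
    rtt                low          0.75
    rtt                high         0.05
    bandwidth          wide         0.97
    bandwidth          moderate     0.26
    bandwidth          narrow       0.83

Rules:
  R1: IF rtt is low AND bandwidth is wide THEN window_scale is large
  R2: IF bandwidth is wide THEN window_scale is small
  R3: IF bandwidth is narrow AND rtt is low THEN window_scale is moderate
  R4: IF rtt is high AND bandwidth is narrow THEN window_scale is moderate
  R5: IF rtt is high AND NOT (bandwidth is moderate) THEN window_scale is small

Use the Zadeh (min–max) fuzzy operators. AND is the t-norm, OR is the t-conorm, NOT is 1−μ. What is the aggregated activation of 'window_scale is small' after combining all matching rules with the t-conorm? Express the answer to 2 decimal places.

R1: low=0.75, wide=0.97; AND[min(a, b)] → w = 0.75
R2: wide=0.97 → w = 0.97
R3: narrow=0.83, low=0.75; AND[min(a, b)] → w = 0.75
R4: high=0.05, narrow=0.83; AND[min(a, b)] → w = 0.05
R5: high=0.05, ¬moderate=1−0.26=0.74; AND[min(a, b)] → w = 0.05
Rules with consequent 'small': {R2, R5} → strengths 0.97, 0.05
Aggregate via t-conorm [max(a, b)]: 0.97

0.97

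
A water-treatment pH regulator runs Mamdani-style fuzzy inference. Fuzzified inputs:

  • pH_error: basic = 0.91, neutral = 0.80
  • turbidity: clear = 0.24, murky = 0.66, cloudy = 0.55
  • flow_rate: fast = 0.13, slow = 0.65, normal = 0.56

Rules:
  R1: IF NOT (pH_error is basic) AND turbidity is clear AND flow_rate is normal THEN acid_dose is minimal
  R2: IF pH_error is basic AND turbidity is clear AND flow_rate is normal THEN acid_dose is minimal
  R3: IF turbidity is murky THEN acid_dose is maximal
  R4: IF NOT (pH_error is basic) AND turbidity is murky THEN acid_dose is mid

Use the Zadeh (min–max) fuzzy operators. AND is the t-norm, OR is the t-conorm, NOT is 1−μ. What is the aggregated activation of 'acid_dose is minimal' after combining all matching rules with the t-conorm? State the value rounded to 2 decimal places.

0.24

R1: ¬basic=1−0.91=0.09, clear=0.24, normal=0.56; AND[min(a, b)] → w = 0.09
R2: basic=0.91, clear=0.24, normal=0.56; AND[min(a, b)] → w = 0.24
R3: murky=0.66 → w = 0.66
R4: ¬basic=1−0.91=0.09, murky=0.66; AND[min(a, b)] → w = 0.09
Rules with consequent 'minimal': {R1, R2} → strengths 0.09, 0.24
Aggregate via t-conorm [max(a, b)]: 0.24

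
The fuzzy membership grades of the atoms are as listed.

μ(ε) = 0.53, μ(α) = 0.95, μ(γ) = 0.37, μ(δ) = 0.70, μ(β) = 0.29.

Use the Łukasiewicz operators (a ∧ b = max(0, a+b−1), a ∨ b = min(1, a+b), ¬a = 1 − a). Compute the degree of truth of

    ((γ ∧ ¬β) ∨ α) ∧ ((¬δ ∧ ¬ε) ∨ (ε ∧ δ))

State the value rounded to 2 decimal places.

¬β = 1 − 0.29 = 0.71
γ ∧ ¬β = max(0, a+b−1) on (0.37, 0.71) = 0.08
(γ ∧ ¬β) ∨ α = min(1, a+b) on (0.08, 0.95) = 1.00
¬δ = 1 − 0.70 = 0.30
¬ε = 1 − 0.53 = 0.47
¬δ ∧ ¬ε = max(0, a+b−1) on (0.30, 0.47) = 0.00
ε ∧ δ = max(0, a+b−1) on (0.53, 0.70) = 0.23
(¬δ ∧ ¬ε) ∨ (ε ∧ δ) = min(1, a+b) on (0.00, 0.23) = 0.23
((γ ∧ ¬β) ∨ α) ∧ ((¬δ ∧ ¬ε) ∨ (ε ∧ δ)) = max(0, a+b−1) on (1.00, 0.23) = 0.23

0.23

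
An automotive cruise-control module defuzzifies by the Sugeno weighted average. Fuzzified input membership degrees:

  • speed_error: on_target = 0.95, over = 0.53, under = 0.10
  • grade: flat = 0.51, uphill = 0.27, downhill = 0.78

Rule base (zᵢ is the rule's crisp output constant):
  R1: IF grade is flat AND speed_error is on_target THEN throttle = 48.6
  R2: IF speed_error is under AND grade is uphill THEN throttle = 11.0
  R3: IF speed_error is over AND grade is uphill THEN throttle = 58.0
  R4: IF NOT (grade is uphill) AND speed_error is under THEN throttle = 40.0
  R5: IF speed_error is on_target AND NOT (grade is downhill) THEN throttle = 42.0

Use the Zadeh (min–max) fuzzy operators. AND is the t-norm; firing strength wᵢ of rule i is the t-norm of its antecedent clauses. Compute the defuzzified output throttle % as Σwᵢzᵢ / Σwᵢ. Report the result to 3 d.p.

R1 (z=48.6): flat=0.51, on_target=0.95; AND[min(a, b)] → w = 0.51
R2 (z=11.0): under=0.10, uphill=0.27; AND[min(a, b)] → w = 0.10
R3 (z=58.0): over=0.53, uphill=0.27; AND[min(a, b)] → w = 0.27
R4 (z=40.0): ¬uphill=1−0.27=0.73, under=0.10; AND[min(a, b)] → w = 0.10
R5 (z=42.0): on_target=0.95, ¬downhill=1−0.78=0.22; AND[min(a, b)] → w = 0.22
Weighted average = (0.51·48.6 + 0.10·11.0 + 0.27·58.0 + 0.10·40.0 + 0.22·42.0) / (0.51 + 0.10 + 0.27 + 0.10 + 0.22)
  = 54.7860 / 1.2000 = 45.655

45.655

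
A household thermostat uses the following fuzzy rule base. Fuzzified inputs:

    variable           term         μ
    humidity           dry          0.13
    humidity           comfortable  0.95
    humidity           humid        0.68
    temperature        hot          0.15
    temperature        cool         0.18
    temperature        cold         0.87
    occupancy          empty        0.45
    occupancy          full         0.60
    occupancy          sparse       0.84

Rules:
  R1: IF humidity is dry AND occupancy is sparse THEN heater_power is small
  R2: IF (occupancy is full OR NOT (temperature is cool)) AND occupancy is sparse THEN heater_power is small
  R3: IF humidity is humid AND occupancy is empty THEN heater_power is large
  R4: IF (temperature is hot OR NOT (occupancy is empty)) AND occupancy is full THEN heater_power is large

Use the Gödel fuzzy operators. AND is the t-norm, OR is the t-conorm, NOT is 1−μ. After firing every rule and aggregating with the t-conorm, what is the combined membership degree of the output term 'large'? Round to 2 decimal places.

R1: dry=0.13, sparse=0.84; AND[min(a, b)] → w = 0.13
R2: (full=0.60 OR ¬cool=1−0.18=0.82) = 0.82; AND[min(a, b)] with sparse=0.84 → w = 0.82
R3: humid=0.68, empty=0.45; AND[min(a, b)] → w = 0.45
R4: (hot=0.15 OR ¬empty=1−0.45=0.55) = 0.55; AND[min(a, b)] with full=0.60 → w = 0.55
Rules with consequent 'large': {R3, R4} → strengths 0.45, 0.55
Aggregate via t-conorm [max(a, b)]: 0.55

0.55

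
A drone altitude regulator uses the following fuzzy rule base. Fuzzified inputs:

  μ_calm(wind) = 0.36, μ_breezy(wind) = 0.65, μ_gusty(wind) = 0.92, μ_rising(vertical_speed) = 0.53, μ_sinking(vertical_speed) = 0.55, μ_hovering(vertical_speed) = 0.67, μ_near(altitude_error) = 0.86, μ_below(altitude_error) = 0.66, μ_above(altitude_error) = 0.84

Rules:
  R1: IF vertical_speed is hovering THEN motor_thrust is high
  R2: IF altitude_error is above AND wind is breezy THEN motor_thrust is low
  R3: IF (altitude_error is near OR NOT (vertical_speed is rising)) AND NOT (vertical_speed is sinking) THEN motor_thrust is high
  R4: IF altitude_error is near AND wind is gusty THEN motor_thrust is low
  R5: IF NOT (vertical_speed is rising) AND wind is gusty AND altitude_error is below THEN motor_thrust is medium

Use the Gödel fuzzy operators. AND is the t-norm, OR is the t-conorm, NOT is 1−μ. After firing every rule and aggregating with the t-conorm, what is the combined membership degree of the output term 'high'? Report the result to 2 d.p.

R1: hovering=0.67 → w = 0.67
R2: above=0.84, breezy=0.65; AND[min(a, b)] → w = 0.65
R3: (near=0.86 OR ¬rising=1−0.53=0.47) = 0.86; AND[min(a, b)] with ¬sinking=1−0.55=0.45 → w = 0.45
R4: near=0.86, gusty=0.92; AND[min(a, b)] → w = 0.86
R5: ¬rising=1−0.53=0.47, gusty=0.92, below=0.66; AND[min(a, b)] → w = 0.47
Rules with consequent 'high': {R1, R3} → strengths 0.67, 0.45
Aggregate via t-conorm [max(a, b)]: 0.67

0.67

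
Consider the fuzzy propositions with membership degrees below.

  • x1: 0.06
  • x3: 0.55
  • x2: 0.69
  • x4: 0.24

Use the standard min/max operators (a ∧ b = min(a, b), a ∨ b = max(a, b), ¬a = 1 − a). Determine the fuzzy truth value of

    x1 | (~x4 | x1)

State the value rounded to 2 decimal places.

~x4 = 1 − 0.24 = 0.76
~x4 | x1 = max(a, b) on (0.76, 0.06) = 0.76
x1 | (~x4 | x1) = max(a, b) on (0.06, 0.76) = 0.76

0.76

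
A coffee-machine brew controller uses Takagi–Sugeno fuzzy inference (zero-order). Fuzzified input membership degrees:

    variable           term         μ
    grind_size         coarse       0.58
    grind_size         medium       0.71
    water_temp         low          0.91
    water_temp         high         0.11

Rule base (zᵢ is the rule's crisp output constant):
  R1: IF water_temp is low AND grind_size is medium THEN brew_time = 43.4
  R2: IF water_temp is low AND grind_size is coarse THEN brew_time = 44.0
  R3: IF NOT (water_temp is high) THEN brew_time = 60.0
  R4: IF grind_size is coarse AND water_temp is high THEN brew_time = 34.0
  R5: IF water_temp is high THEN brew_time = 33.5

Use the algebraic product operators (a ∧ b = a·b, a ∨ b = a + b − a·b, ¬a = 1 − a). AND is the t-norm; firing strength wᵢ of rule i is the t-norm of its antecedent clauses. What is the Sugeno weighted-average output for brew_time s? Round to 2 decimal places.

49.39

R1 (z=43.4): low=0.91, medium=0.71; AND[a·b] → w = 0.6461
R2 (z=44.0): low=0.91, coarse=0.58; AND[a·b] → w = 0.5278
R3 (z=60.0): ¬high=1−0.11=0.89 → w = 0.8900
R4 (z=34.0): coarse=0.58, high=0.11; AND[a·b] → w = 0.0638
R5 (z=33.5): high=0.11 → w = 0.1100
Weighted average = (0.6461·43.4 + 0.5278·44.0 + 0.8900·60.0 + 0.0638·34.0 + 0.1100·33.5) / (0.6461 + 0.5278 + 0.8900 + 0.0638 + 0.1100)
  = 110.5181 / 2.2377 = 49.39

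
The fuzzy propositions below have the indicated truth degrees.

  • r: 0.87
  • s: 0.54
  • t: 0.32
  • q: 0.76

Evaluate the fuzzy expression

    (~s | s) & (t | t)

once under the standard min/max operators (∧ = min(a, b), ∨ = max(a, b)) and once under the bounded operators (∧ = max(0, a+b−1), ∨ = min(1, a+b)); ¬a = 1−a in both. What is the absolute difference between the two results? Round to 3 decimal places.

Under standard min/max:
  ~s = 1 − 0.54 = 0.46
  ~s | s = max(a, b) on (0.46, 0.54) = 0.54
  t | t = max(a, b) on (0.32, 0.32) = 0.32
  (~s | s) & (t | t) = min(a, b) on (0.54, 0.32) = 0.32
  → value = 0.3200
Under bounded:
  ~s = 1 − 0.54 = 0.46
  ~s | s = min(1, a+b) on (0.46, 0.54) = 1.00
  t | t = min(1, a+b) on (0.32, 0.32) = 0.64
  (~s | s) & (t | t) = max(0, a+b−1) on (1.00, 0.64) = 0.64
  → value = 0.6400
|0.3200 − 0.6400| = 0.320

0.320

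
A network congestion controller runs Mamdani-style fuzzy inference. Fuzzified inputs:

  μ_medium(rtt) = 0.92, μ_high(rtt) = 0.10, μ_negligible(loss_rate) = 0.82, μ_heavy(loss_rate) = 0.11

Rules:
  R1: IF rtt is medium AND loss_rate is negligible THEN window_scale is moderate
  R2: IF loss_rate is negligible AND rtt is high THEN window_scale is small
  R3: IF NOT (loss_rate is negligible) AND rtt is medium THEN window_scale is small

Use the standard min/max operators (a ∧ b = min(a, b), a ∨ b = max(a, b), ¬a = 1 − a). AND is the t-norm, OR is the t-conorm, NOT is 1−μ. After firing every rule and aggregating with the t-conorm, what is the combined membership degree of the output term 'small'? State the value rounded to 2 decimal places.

0.18

R1: medium=0.92, negligible=0.82; AND[min(a, b)] → w = 0.82
R2: negligible=0.82, high=0.10; AND[min(a, b)] → w = 0.10
R3: ¬negligible=1−0.82=0.18, medium=0.92; AND[min(a, b)] → w = 0.18
Rules with consequent 'small': {R2, R3} → strengths 0.10, 0.18
Aggregate via t-conorm [max(a, b)]: 0.18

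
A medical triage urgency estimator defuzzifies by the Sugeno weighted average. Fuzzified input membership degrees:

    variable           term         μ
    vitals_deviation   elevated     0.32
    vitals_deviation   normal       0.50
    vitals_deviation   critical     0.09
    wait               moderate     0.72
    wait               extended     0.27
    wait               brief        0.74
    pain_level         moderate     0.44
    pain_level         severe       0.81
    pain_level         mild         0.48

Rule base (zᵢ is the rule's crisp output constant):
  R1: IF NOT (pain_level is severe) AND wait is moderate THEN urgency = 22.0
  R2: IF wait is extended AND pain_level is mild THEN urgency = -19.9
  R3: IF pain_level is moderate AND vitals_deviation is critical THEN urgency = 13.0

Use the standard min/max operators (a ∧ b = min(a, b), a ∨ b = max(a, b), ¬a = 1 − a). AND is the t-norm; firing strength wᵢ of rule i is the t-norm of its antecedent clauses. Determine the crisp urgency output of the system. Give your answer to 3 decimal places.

-0.042

R1 (z=22.0): ¬severe=1−0.81=0.19, moderate=0.72; AND[min(a, b)] → w = 0.19
R2 (z=-19.9): extended=0.27, mild=0.48; AND[min(a, b)] → w = 0.27
R3 (z=13.0): moderate=0.44, critical=0.09; AND[min(a, b)] → w = 0.09
Weighted average = (0.19·22.0 + 0.27·-19.9 + 0.09·13.0) / (0.19 + 0.27 + 0.09)
  = -0.0230 / 0.5500 = -0.042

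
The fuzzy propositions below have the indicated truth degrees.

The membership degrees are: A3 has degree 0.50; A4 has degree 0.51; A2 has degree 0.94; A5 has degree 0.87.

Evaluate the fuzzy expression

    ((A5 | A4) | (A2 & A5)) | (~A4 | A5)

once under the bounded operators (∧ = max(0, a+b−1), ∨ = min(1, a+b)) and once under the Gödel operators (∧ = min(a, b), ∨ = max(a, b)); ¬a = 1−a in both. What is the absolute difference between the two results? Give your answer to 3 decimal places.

Under bounded:
  A5 | A4 = min(1, a+b) on (0.87, 0.51) = 1.00
  A2 & A5 = max(0, a+b−1) on (0.94, 0.87) = 0.81
  (A5 | A4) | (A2 & A5) = min(1, a+b) on (1.00, 0.81) = 1.00
  ~A4 = 1 − 0.51 = 0.49
  ~A4 | A5 = min(1, a+b) on (0.49, 0.87) = 1.00
  ((A5 | A4) | (A2 & A5)) | (~A4 | A5) = min(1, a+b) on (1.00, 1.00) = 1.00
  → value = 1.0000
Under Gödel:
  A5 | A4 = max(a, b) on (0.87, 0.51) = 0.87
  A2 & A5 = min(a, b) on (0.94, 0.87) = 0.87
  (A5 | A4) | (A2 & A5) = max(a, b) on (0.87, 0.87) = 0.87
  ~A4 = 1 − 0.51 = 0.49
  ~A4 | A5 = max(a, b) on (0.49, 0.87) = 0.87
  ((A5 | A4) | (A2 & A5)) | (~A4 | A5) = max(a, b) on (0.87, 0.87) = 0.87
  → value = 0.8700
|1.0000 − 0.8700| = 0.130

0.130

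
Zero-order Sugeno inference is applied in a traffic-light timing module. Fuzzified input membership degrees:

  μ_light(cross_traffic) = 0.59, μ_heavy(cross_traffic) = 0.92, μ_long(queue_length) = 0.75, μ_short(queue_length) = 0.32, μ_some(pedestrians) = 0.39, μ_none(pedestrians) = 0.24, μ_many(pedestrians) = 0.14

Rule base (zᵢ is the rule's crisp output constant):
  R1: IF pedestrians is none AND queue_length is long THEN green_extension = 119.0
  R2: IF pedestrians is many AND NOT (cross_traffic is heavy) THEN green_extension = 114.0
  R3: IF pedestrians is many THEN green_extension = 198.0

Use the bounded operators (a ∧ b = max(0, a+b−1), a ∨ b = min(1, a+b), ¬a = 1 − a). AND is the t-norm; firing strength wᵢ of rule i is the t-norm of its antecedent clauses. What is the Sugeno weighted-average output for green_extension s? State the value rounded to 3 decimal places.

198.000

R1 (z=119.0): none=0.24, long=0.75; AND[max(0, a+b−1)] → w = 0.00
R2 (z=114.0): many=0.14, ¬heavy=1−0.92=0.08; AND[max(0, a+b−1)] → w = 0.00
R3 (z=198.0): many=0.14 → w = 0.14
Weighted average = (0.00·119.0 + 0.00·114.0 + 0.14·198.0) / (0.00 + 0.00 + 0.14)
  = 27.7200 / 0.1400 = 198.000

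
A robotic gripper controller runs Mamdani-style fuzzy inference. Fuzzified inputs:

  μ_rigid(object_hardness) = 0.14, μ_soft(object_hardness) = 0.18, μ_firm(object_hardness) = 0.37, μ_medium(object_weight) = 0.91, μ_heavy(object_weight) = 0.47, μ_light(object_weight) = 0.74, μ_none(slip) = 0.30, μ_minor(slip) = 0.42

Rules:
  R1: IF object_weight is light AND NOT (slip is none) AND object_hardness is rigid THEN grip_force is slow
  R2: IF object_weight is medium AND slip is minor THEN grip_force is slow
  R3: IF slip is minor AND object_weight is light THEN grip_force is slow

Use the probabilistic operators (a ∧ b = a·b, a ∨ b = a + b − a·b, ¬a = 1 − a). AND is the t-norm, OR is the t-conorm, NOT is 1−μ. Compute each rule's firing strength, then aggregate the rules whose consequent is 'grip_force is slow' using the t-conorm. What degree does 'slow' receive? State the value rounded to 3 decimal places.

0.605

R1: light=0.74, ¬none=1−0.30=0.70, rigid=0.14; AND[a·b] → w = 0.0725
R2: medium=0.91, minor=0.42; AND[a·b] → w = 0.3822
R3: minor=0.42, light=0.74; AND[a·b] → w = 0.3108
Rules with consequent 'slow': {R1, R2, R3} → strengths 0.0725, 0.3822, 0.3108
Aggregate via t-conorm [a + b − a·b]: 0.6051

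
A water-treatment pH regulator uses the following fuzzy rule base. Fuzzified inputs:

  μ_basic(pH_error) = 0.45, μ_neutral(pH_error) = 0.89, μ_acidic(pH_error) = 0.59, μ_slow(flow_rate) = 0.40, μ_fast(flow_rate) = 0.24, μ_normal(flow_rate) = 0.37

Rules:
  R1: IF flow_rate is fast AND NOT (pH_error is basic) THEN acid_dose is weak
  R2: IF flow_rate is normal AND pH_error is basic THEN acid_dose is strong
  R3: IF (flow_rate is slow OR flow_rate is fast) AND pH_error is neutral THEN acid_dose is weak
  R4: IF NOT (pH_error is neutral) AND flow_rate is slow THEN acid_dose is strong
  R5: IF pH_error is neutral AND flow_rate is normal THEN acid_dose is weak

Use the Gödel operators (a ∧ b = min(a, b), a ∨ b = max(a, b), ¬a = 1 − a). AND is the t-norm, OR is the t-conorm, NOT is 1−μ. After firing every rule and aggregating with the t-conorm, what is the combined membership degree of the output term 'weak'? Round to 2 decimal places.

0.40

R1: fast=0.24, ¬basic=1−0.45=0.55; AND[min(a, b)] → w = 0.24
R2: normal=0.37, basic=0.45; AND[min(a, b)] → w = 0.37
R3: (slow=0.40 OR fast=0.24) = 0.40; AND[min(a, b)] with neutral=0.89 → w = 0.40
R4: ¬neutral=1−0.89=0.11, slow=0.40; AND[min(a, b)] → w = 0.11
R5: neutral=0.89, normal=0.37; AND[min(a, b)] → w = 0.37
Rules with consequent 'weak': {R1, R3, R5} → strengths 0.24, 0.40, 0.37
Aggregate via t-conorm [max(a, b)]: 0.40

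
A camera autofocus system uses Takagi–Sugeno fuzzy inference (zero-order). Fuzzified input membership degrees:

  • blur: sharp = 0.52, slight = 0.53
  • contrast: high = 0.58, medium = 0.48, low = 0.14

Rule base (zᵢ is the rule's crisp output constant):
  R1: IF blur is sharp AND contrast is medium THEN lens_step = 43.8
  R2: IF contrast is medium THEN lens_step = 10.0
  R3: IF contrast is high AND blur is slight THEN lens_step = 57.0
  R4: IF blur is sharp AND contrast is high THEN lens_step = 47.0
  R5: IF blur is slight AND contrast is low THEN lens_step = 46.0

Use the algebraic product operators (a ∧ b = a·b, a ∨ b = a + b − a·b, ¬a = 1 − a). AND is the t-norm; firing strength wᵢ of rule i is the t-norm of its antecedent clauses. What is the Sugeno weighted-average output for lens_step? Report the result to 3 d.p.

35.987

R1 (z=43.8): sharp=0.52, medium=0.48; AND[a·b] → w = 0.2496
R2 (z=10.0): medium=0.48 → w = 0.4800
R3 (z=57.0): high=0.58, slight=0.53; AND[a·b] → w = 0.3074
R4 (z=47.0): sharp=0.52, high=0.58; AND[a·b] → w = 0.3016
R5 (z=46.0): slight=0.53, low=0.14; AND[a·b] → w = 0.0742
Weighted average = (0.2496·43.8 + 0.4800·10.0 + 0.3074·57.0 + 0.3016·47.0 + 0.0742·46.0) / (0.2496 + 0.4800 + 0.3074 + 0.3016 + 0.0742)
  = 50.8427 / 1.4128 = 35.987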